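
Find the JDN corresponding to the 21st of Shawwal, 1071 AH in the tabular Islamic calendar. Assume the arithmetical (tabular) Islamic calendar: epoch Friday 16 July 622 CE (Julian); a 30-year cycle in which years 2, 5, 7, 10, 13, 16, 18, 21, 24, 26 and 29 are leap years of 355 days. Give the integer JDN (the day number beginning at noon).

In the Gregorian calendar the same day is 19 June 1661.
JDN 2451545 is 1 January 2000 CE (Gregorian); the target day is −123647 days from there, so JDN = 2327898.

2327898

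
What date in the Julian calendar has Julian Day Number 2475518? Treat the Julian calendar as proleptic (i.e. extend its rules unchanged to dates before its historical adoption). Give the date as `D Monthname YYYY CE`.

JDN 2475518 is 20 August 2065 in the Gregorian calendar.
In the Julian calendar that day is 7 August 2065 CE.

7 August 2065 CE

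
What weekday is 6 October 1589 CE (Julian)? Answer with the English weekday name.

Monday

In the Gregorian calendar this is 16 October 1589 (JDN 2301719).
2301719 ≡ 0 (mod 7); counting from Monday = 0 gives Monday.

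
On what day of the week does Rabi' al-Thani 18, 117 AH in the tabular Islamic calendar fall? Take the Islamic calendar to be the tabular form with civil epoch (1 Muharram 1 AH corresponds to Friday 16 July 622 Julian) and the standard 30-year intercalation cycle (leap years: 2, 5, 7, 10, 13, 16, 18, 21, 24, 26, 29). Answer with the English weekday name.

This is JDN 1989653 (21 May 735 Gregorian).
JDN 1989653 mod 7 = 1, and JDN 0 was a Monday, so this is a Tuesday.

Tuesday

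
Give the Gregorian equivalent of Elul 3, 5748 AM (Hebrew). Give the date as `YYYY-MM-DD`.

Both dates share Julian Day Number 2447390; in the Gregorian calendar that is 16 August 1988 CE.

1988-08-16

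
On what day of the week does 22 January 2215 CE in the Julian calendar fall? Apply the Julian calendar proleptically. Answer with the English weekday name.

Monday

This is JDN 2530108 (6 February 2215 Gregorian).
2530108 ≡ 0 (mod 7); counting from Monday = 0 gives Monday.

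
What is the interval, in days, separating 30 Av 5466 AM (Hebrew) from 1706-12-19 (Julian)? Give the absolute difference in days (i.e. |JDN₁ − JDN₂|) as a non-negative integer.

142

JDN of the first date = 2344385.
JDN of the second date = 2344527.
|2344527 − 2344385| = 142.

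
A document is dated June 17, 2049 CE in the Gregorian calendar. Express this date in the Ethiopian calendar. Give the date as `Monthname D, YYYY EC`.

Sene 10, 2041 EC

Both dates share Julian Day Number 2469610; in the Ethiopian calendar that is 10 Sene 2041 EC.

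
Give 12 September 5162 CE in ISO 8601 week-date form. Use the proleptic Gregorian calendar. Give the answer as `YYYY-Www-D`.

The weekday is Wednesday (ISO weekday 3).
That Wednesday belongs to ISO week 37 of ISO year 5162.

5162-W37-3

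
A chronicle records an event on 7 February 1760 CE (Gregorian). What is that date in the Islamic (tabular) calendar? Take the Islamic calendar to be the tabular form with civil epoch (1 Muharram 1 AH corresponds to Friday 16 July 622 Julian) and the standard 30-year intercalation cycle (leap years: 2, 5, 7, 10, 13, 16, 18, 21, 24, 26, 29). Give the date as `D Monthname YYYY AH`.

19 Jumada al-Thani 1173 AH

Both dates share Julian Day Number 2363924; in the tabular Islamic calendar that is 19 Jumada al-Thani 1173 AH.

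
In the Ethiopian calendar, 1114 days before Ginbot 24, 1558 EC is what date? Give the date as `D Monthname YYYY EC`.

The starting date is JDN 2293178; 2293178 − 1114 = 2292064.
JDN 2292064 corresponds to 6 Ginbot 1555 EC.

6 Ginbot 1555 EC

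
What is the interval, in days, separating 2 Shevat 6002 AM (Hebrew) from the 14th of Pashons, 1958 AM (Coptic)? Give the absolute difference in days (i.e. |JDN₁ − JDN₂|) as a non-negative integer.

First date → JDN 2539937; second date → JDN 2540077.
The interval is |2539937 − 2540077| = 140 days.

140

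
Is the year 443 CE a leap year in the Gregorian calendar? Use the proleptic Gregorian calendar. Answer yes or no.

443 is not divisible by 4, so it is a common year.

no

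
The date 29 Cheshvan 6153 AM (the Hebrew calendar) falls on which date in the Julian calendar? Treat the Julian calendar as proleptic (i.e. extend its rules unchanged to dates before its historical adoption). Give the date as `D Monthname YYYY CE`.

Both dates share Julian Day Number 2595040; in the Julian calendar that is 31 October 2392 CE.

31 October 2392 CE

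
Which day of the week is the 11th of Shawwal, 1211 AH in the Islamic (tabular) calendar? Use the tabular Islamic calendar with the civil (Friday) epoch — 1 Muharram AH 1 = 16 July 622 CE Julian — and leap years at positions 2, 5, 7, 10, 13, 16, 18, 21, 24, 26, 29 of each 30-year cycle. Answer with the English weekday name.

Sunday

Equivalently 9 April 1797 Gregorian, JDN 2377500.
Since JDN mod 7 = 6 (0 = Monday), the day is Sunday.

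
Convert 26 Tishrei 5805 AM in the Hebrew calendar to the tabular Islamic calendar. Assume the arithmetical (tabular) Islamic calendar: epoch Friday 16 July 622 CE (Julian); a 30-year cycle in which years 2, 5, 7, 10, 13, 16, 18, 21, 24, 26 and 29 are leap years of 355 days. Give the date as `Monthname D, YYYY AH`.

Julian Day Number of the source date = 2467906.
Converting JDN 2467906 to the tabular Islamic calendar gives 25 Dhu al-Qa'dah 1466 AH.

Dhu al-Qa'dah 25, 1466 AH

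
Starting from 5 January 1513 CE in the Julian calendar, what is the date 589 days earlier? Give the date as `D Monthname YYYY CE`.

Counting 589 days back from JDN 2273686 reaches JDN 2273097, which is 27 May 1511 CE.

27 May 1511 CE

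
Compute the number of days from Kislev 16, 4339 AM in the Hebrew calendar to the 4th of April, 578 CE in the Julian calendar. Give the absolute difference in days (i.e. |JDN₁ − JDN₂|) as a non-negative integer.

241

First date → JDN 1932507; second date → JDN 1932266.
The interval is |1932507 − 1932266| = 241 days.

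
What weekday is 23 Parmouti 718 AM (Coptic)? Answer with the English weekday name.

Saturday

This is JDN 2087146 (24 April 1002 Gregorian).
JDN 2087146 mod 7 = 5, and JDN 0 was a Monday, so this is a Saturday.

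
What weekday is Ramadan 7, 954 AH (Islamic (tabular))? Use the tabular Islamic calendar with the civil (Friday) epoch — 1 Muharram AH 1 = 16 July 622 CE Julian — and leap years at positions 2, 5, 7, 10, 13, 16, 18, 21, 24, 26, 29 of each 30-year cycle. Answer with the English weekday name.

In the proleptic Gregorian calendar this is 31 October 1547 (JDN 2286393).
2286393 ≡ 4 (mod 7); counting from Monday = 0 gives Friday.

Friday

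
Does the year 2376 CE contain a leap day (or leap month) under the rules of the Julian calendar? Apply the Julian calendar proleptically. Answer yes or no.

2376 mod 4 = 0, so it is a leap year in the Julian calendar.

yes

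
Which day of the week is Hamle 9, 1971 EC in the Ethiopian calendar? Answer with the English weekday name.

Monday

In the Gregorian calendar this is 16 July 1979 (JDN 2444071).
JDN 2444071 mod 7 = 0, and JDN 0 was a Monday, so this is a Monday.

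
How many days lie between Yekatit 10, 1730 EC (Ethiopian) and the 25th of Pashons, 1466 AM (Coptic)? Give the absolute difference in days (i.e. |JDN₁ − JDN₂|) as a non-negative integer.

JDN of the first date = 2355897.
JDN of the second date = 2360385.
|2360385 − 2355897| = 4488.

4488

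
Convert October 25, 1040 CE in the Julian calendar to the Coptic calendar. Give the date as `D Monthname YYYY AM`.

Both dates share Julian Day Number 2101216; in the Coptic calendar that is 28 Paopi 757 AM.

28 Paopi 757 AM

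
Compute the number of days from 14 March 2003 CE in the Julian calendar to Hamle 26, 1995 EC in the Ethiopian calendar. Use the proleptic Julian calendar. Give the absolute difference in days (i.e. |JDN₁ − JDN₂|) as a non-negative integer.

128

First date → JDN 2452726; second date → JDN 2452854.
The interval is |2452726 − 2452854| = 128 days.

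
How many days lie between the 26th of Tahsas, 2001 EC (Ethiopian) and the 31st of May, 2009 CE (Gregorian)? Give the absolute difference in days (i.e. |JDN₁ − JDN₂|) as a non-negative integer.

JDN of the first date = 2454836.
JDN of the second date = 2454983.
|2454983 − 2454836| = 147.

147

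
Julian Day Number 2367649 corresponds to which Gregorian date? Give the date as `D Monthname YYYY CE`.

20 April 1770 CE

JDN 2451545 is 1 Jan 2000; 2367649 is −83896 days from there.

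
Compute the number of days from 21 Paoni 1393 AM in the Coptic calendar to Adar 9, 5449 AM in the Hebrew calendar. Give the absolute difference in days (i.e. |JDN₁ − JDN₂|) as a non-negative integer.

4267

First date → JDN 2333748; second date → JDN 2338015.
The interval is |2333748 − 2338015| = 4267 days.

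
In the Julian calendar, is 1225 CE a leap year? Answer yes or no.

1225 mod 4 = 1, so it is a common year in the Julian calendar.

no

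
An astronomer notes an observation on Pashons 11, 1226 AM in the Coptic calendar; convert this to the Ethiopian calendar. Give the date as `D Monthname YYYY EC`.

11 Ginbot 1502 EC

Julian Day Number of the source date = 2272711.
Converting JDN 2272711 to the Ethiopian calendar gives 11 Ginbot 1502 EC.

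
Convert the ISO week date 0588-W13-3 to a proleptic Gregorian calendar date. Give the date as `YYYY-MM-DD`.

ISO week 1 of 588 is the week containing the first Thursday of 588.
Week 13, day 3 (Wednesday) lands on 0588-03-26.

0588-03-26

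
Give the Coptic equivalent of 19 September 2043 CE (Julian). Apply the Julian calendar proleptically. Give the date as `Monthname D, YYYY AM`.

Thout 21, 1760 AM

The source date corresponds to 2 October 2043 in the Gregorian calendar (JDN 2467525).
That day falls on 21 Thout 1760 AM in the Coptic calendar.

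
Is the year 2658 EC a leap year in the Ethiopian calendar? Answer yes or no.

2658 mod 4 = 2; in the Ethiopian calendar a year is leap when year mod 4 = 3, so it is a common year.

no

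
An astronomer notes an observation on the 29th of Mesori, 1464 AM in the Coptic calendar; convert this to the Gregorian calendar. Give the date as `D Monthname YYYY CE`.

Both dates share Julian Day Number 2359749; in the Gregorian calendar that is 2 September 1748 CE.

2 September 1748 CE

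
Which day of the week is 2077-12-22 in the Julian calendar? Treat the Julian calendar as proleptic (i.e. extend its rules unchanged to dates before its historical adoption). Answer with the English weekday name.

Tuesday

Equivalently 4 January 2078 Gregorian, JDN 2480038.
Since JDN mod 7 = 1 (0 = Monday), the day is Tuesday.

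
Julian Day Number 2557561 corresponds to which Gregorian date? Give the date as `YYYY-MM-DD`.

2290-04-06

JDN 2451545 is 1 Jan 2000; 2557561 is +106016 days from there.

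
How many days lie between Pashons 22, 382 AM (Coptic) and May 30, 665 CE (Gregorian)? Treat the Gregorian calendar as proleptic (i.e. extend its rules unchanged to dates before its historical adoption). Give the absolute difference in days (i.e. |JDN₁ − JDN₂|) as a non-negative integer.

First date → JDN 1964451; second date → JDN 1964096.
The interval is |1964451 − 1964096| = 355 days.

355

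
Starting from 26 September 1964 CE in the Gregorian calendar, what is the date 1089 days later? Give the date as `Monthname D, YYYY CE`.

September 20, 1967 CE

JDN of 26 September 1964 CE = 2438665.
2438665 + 1089 = 2439754.
JDN 2439754 in the Gregorian calendar is September 20, 1967 CE.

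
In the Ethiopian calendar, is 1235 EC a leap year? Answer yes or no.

1235 mod 4 = 3; in the Ethiopian calendar a year is leap when year mod 4 = 3, so it is a leap year.

yes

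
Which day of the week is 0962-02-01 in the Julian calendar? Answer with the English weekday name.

Saturday

In the proleptic Gregorian calendar this is 6 February 962 (JDN 2072460).
JDN 2072460 mod 7 = 5, and JDN 0 was a Monday, so this is a Saturday.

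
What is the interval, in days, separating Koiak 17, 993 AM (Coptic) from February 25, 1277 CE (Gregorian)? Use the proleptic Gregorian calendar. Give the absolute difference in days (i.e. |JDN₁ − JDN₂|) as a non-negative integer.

67

First date → JDN 2187464; second date → JDN 2187531.
The interval is |2187464 − 2187531| = 67 days.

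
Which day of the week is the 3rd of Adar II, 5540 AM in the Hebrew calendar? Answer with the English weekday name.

This is JDN 2371261 (10 March 1780 Gregorian).
2371261 ≡ 4 (mod 7); counting from Monday = 0 gives Friday.

Friday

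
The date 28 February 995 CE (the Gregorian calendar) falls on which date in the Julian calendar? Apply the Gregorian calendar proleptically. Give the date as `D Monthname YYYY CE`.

For dates in this range the Gregorian date is 5 days ahead of the Julian.
28 February 995 Gregorian − 5 days → 23 February 995 Julian.

23 February 995 CE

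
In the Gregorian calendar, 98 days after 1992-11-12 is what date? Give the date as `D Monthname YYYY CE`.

JDN of 1992-11-12 = 2448939.
2448939 + 98 = 2449037.
JDN 2449037 in the Gregorian calendar is 18 February 1993 CE.

18 February 1993 CE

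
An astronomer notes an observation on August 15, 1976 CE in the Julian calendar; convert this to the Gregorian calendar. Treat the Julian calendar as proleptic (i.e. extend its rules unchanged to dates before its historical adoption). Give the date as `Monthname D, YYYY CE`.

August 28, 1976 CE

At this point the Julian calendar is 13 days behind the Gregorian.
15 August 1976 Julian + 13 days → 28 August 1976 Gregorian.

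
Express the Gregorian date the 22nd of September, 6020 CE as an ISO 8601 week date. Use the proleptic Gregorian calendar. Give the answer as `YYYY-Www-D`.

6020-W39-2

The weekday is Tuesday (ISO weekday 2).
That Tuesday belongs to ISO week 39 of ISO year 6020.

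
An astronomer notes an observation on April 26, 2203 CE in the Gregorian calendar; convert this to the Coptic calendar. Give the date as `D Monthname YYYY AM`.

Julian Day Number of the source date = 2525804.
Converting JDN 2525804 to the Coptic calendar gives 16 Parmouti 1919 AM.

16 Parmouti 1919 AM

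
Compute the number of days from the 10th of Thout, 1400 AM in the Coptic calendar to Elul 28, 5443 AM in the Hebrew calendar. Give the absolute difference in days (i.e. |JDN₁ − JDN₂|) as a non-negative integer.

JDN of the first date = 2336024.
JDN of the second date = 2336025.
|2336025 − 2336024| = 1.

1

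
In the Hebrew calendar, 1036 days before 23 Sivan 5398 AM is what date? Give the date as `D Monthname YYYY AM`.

20 Av 5395 AM

The starting date is JDN 2319483; 2319483 − 1036 = 2318447.
JDN 2318447 corresponds to 20 Av 5395 AM.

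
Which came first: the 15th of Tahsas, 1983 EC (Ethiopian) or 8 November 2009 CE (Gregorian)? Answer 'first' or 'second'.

first

First date → JDN 2448250; second date → JDN 2455144.
JDN 2448250 < JDN 2455144, so the first date is earlier.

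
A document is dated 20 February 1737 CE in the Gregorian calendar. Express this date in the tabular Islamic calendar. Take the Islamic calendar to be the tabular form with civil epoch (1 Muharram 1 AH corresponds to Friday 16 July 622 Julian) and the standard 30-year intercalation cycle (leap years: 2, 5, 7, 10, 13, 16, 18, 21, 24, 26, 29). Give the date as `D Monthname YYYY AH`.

Julian Day Number of the source date = 2355537.
Converting JDN 2355537 to the tabular Islamic calendar gives 19 Shawwal 1149 AH.

19 Shawwal 1149 AH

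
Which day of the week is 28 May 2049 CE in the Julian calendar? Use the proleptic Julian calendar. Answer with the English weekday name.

Thursday

Equivalently 10 June 2049 Gregorian, JDN 2469603.
Since JDN mod 7 = 3 (0 = Monday), the day is Thursday.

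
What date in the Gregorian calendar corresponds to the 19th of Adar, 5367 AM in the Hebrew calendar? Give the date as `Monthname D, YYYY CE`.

March 18, 1607 CE

Julian Day Number of the source date = 2308081.
Converting JDN 2308081 to the Gregorian calendar gives 18 March 1607 CE.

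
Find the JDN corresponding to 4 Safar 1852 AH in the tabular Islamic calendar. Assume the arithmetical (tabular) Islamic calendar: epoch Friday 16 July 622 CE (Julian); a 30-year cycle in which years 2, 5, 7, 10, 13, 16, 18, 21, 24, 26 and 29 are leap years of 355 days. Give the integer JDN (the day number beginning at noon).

Equivalently 9 July 2418 (Gregorian).
JDN 2400001 is 17 November 1858 CE (Gregorian), MJD 0; the target day is +204405 days from there, so JDN = 2604406.

2604406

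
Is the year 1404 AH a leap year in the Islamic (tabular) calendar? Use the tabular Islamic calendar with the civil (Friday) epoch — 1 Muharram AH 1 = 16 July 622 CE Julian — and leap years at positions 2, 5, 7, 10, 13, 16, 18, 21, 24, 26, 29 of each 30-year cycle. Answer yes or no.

Year 1404 AH is year 24 of its 30-year cycle; leap positions are 2, 5, 7, 10, 13, 16, 18, 21, 24, 26, 29, so it is a leap year (355 days).

yes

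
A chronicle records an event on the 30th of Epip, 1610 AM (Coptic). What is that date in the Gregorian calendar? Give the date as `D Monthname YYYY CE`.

5 August 1894 CE

Julian Day Number of the source date = 2413046.
Converting JDN 2413046 to the Gregorian calendar gives 5 August 1894 CE.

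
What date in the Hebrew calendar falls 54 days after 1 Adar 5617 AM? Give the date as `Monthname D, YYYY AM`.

Counting 54 days forward from JDN 2399371 reaches JDN 2399425, which is Nisan 26, 5617 AM.

Nisan 26, 5617 AM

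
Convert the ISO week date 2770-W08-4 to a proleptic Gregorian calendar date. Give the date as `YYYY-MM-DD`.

2770-02-19

ISO week 1 of 2770 is the week containing the first Thursday of 2770.
Week 8, day 4 (Thursday) lands on 2770-02-19.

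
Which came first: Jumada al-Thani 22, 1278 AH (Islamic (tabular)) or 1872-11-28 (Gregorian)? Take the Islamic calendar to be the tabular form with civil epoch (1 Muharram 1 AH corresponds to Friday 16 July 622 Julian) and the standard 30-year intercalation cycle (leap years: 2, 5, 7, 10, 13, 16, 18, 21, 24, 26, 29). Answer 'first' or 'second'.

First date → JDN 2401135; second date → JDN 2405126.
JDN 2401135 < JDN 2405126, so the first date is earlier.

first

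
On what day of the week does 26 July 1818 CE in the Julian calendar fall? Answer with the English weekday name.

This is JDN 2385289 (7 August 1818 Gregorian).
Since JDN mod 7 = 4 (0 = Monday), the day is Friday.

Friday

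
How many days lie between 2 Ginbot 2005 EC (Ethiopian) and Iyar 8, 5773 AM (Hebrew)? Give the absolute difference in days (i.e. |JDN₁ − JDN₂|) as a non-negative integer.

JDN of the first date = 2456423.
JDN of the second date = 2456401.
|2456401 − 2456423| = 22.

22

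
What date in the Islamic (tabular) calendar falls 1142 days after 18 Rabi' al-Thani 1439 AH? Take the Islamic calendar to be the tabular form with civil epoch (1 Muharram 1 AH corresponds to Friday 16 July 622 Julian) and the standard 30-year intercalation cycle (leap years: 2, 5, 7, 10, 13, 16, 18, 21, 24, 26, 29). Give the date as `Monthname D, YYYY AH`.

JDN of 18 Rabi' al-Thani 1439 AH = 2458125.
2458125 + 1142 = 2459267.
JDN 2459267 in the tabular Islamic calendar is Rajab 9, 1442 AH.

Rajab 9, 1442 AH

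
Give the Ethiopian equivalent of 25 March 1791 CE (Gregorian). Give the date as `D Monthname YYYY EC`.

Both dates share Julian Day Number 2375293; in the Ethiopian calendar that is 18 Megabit 1783 EC.

18 Megabit 1783 EC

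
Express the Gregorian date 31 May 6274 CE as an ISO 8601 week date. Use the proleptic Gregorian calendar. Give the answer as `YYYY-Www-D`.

The weekday is Sunday (ISO weekday 7).
That Sunday belongs to ISO week 22 of ISO year 6274.

6274-W22-7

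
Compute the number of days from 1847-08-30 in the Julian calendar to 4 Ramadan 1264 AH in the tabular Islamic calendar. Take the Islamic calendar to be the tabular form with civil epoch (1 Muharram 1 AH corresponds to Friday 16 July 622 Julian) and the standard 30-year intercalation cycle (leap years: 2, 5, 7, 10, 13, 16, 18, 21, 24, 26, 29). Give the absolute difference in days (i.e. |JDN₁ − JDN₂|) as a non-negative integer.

First date → JDN 2395916; second date → JDN 2396244.
The interval is |2395916 − 2396244| = 328 days.

328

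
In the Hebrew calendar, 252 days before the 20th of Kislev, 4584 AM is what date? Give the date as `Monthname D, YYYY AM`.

JDN of the 20th of Kislev, 4584 AM = 2021989.
2021989 − 252 = 2021737.
JDN 2021737 in the Hebrew calendar is Nisan 4, 4583 AM.

Nisan 4, 4583 AM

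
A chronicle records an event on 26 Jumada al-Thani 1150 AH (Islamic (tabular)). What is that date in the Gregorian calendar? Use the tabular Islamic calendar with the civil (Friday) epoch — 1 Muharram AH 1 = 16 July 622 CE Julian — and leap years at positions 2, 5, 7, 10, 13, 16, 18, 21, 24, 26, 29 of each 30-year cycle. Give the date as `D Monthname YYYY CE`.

21 October 1737 CE

Both dates share Julian Day Number 2355780; in the Gregorian calendar that is 21 October 1737 CE.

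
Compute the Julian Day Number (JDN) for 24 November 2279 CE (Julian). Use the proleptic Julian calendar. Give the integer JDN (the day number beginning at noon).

In the Gregorian calendar the same day is 9 December 2279.
JDN 2299161 is 15 October 1582 CE (Gregorian); the target day is +254629 days from there, so JDN = 2553790.

2553790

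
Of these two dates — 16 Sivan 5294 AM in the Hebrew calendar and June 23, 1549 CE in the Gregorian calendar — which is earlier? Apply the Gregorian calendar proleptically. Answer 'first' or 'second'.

first

Converting both to JDN: 2281501 vs 2286994; the smaller is the first.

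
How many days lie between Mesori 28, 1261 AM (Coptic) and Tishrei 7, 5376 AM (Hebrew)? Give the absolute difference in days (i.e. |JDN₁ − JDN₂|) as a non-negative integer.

25597

First date → JDN 2285602; second date → JDN 2311199.
The interval is |2285602 − 2311199| = 25597 days.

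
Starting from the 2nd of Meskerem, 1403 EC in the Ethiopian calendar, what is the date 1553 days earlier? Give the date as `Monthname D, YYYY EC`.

Counting 1553 days back from JDN 2236302 reaches JDN 2234749, which is Sene 5, 1398 EC.

Sene 5, 1398 EC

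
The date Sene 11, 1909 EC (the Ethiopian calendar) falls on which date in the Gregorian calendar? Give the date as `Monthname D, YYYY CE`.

June 18, 1917 CE

Both dates share Julian Day Number 2421398; in the Gregorian calendar that is 18 June 1917 CE.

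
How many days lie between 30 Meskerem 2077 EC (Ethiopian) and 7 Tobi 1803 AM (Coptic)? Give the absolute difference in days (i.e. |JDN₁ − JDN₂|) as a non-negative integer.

First date → JDN 2482509; second date → JDN 2483336.
The interval is |2482509 − 2483336| = 827 days.

827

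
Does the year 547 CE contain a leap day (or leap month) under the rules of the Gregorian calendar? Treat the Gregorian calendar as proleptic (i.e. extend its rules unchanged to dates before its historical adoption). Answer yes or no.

no

547 is not divisible by 4, so it is a common year.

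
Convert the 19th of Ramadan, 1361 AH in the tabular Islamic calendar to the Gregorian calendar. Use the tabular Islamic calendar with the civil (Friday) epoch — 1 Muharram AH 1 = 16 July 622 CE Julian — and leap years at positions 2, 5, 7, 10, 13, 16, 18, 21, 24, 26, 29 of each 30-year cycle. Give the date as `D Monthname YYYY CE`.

30 September 1942 CE

Julian Day Number of the source date = 2430633.
Converting JDN 2430633 to the Gregorian calendar gives 30 September 1942 CE.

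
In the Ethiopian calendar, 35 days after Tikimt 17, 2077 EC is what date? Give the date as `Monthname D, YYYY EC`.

JDN of Tikimt 17, 2077 EC = 2482526.
2482526 + 35 = 2482561.
JDN 2482561 in the Ethiopian calendar is Hidar 22, 2077 EC.

Hidar 22, 2077 EC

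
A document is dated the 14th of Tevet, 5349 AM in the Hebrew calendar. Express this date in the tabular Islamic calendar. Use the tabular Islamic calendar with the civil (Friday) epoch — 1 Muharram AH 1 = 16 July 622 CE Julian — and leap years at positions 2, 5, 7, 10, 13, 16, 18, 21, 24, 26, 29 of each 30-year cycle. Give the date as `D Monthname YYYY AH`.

The source date corresponds to 2 January 1589 in the Gregorian calendar (JDN 2301432).
That day falls on 14 Safar 997 AH in the tabular Islamic calendar.

14 Safar 997 AH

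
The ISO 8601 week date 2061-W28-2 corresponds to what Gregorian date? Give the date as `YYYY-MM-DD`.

2061-07-12

ISO week 1 of 2061 is the week containing the first Thursday of 2061.
Week 28, day 2 (Tuesday) lands on 2061-07-12.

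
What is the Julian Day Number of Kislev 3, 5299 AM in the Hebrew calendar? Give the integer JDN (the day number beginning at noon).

2283111

Equivalently 5 November 1538 (proleptic Gregorian).
JDN 2299161 is 15 October 1582 CE (Gregorian); the target day is −16050 days from there, so JDN = 2283111.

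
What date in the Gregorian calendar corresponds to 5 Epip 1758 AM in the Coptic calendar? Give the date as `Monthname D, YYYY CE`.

July 12, 2042 CE

Both dates share Julian Day Number 2467078; in the Gregorian calendar that is 12 July 2042 CE.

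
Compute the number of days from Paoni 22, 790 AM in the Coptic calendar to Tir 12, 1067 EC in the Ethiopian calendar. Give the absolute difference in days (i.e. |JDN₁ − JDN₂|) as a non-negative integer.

First date → JDN 2113503; second date → JDN 2113708.
The interval is |2113503 − 2113708| = 205 days.

205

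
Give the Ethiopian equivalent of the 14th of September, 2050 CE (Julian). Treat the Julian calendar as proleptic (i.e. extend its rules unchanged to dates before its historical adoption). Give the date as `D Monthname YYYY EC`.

Both dates share Julian Day Number 2470077; in the Ethiopian calendar that is 17 Meskerem 2043 EC.

17 Meskerem 2043 EC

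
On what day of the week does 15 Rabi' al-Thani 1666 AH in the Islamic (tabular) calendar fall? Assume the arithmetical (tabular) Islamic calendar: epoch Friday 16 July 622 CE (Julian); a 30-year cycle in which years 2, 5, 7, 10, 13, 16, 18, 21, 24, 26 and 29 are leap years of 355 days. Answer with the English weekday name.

In the Gregorian calendar this is 1 April 2238 (JDN 2538563).
Since JDN mod 7 = 6 (0 = Monday), the day is Sunday.

Sunday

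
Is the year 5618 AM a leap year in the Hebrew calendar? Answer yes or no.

no

Hebrew year 5618 is year 13 of its 19-year Metonic cycle; leap years are at positions 3, 6, 8, 11, 14, 17, 19, so it is a common year (12 months).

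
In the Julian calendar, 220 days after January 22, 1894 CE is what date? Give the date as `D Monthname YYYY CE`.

30 August 1894 CE

JDN of January 22, 1894 CE = 2412863.
2412863 + 220 = 2413083.
JDN 2413083 in the Julian calendar is 30 August 1894 CE.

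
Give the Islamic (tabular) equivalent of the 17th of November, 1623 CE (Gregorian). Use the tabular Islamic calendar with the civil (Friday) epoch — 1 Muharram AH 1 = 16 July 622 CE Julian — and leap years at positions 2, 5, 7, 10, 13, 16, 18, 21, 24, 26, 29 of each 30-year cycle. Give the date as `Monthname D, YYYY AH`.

Muharram 24, 1033 AH

Julian Day Number of the source date = 2314169.
Converting JDN 2314169 to the tabular Islamic calendar gives 24 Muharram 1033 AH.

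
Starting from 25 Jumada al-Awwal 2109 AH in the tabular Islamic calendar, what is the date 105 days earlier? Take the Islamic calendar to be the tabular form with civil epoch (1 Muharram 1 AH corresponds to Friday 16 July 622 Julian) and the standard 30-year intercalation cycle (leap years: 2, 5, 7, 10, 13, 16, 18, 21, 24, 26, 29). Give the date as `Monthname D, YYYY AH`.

Safar 8, 2109 AH

The starting date is JDN 2695587; 2695587 − 105 = 2695482.
JDN 2695482 corresponds to Safar 8, 2109 AH.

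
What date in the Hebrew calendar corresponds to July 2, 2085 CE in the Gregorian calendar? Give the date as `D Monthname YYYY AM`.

Both dates share Julian Day Number 2482774; in the Hebrew calendar that is 9 Tammuz 5845 AM.

9 Tammuz 5845 AM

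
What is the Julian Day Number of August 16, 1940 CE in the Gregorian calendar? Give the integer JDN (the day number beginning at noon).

JDN 2400001 is 17 November 1858 CE (Gregorian), MJD 0; the target day is +29857 days from there, so JDN = 2429858.

2429858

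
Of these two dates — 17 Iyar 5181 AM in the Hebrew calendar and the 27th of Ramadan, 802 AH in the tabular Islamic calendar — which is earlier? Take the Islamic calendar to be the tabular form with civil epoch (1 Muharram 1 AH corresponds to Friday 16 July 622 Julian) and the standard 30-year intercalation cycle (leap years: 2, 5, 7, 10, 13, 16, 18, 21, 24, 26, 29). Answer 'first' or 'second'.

second

The two dates have Julian Day Numbers 2240187 and 2232550 respectively.
Since 2232550 < 2240187, the second date comes first.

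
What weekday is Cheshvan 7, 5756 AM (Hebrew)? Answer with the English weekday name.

Tuesday

This is JDN 2450022 (31 October 1995 Gregorian).
JDN 2450022 mod 7 = 1, and JDN 0 was a Monday, so this is a Tuesday.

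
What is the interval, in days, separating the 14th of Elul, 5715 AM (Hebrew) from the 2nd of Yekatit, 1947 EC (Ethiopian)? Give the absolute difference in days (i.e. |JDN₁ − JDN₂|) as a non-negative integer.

204

JDN of the first date = 2435352.
JDN of the second date = 2435148.
|2435148 − 2435352| = 204.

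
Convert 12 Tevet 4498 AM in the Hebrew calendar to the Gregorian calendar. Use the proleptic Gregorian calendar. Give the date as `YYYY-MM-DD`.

0737-12-14

Both dates share Julian Day Number 1990591; in the Gregorian calendar that is 14 December 737 CE.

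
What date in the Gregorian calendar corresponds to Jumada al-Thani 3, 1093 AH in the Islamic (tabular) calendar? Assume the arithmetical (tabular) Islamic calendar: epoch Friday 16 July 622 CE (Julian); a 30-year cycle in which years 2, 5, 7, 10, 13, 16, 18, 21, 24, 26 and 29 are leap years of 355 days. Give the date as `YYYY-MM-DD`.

Julian Day Number of the source date = 2335558.
Converting JDN 2335558 to the Gregorian calendar gives 9 June 1682 CE.

1682-06-09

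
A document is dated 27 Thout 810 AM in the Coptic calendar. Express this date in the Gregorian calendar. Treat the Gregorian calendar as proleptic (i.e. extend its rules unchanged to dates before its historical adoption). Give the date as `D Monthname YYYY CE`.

Julian Day Number of the source date = 2120543.
Converting JDN 2120543 to the Gregorian calendar gives 30 September 1093 CE.

30 September 1093 CE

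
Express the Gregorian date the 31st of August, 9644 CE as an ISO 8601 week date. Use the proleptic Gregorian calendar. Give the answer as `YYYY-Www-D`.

The weekday is Wednesday (ISO weekday 3).
That Wednesday belongs to ISO week 35 of ISO year 9644.

9644-W35-3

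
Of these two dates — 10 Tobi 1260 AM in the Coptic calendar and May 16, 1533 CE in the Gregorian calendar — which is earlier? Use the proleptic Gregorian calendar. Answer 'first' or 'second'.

second

First date → JDN 2285009; second date → JDN 2281112.
JDN 2281112 < JDN 2285009, so the second date is earlier.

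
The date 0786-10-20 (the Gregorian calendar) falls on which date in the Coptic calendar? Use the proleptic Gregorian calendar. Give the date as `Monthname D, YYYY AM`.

Both dates share Julian Day Number 2008433; in the Coptic calendar that is 19 Paopi 503 AM.

Paopi 19, 503 AM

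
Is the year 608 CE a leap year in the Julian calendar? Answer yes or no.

608 mod 4 = 0, so it is a leap year in the Julian calendar.

yes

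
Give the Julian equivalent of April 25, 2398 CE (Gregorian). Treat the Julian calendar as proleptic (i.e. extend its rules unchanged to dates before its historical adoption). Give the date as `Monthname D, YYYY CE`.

For dates in this range the Gregorian date is 16 days ahead of the Julian.
25 April 2398 Gregorian − 16 days → 9 April 2398 Julian.

April 9, 2398 CE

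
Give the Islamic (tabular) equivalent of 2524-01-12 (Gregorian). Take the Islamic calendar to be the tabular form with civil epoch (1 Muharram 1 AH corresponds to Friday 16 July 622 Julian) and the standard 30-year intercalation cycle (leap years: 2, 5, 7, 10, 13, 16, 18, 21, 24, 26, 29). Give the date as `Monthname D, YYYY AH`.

Julian Day Number of the source date = 2642943.
Converting JDN 2642943 to the tabular Islamic calendar gives 5 Dhu al-Qa'dah 1960 AH.

Dhu al-Qa'dah 5, 1960 AH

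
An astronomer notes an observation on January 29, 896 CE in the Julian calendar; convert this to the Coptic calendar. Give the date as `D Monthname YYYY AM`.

3 Meshir 612 AM

The source date corresponds to 2 February 896 in the proleptic Gregorian calendar (JDN 2048350).
That day falls on 3 Meshir 612 AM in the Coptic calendar.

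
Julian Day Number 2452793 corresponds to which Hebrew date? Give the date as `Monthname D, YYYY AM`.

Sivan 2, 5763 AM

The Gregorian equivalent of JDN 2452793 is 2 June 2003.
In the Hebrew calendar that day is Sivan 2, 5763 AM.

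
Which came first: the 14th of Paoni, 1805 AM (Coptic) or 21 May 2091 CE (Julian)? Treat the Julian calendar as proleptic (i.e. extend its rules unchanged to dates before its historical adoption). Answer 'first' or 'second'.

first

The two dates have Julian Day Numbers 2484224 and 2484936 respectively.
Since 2484224 < 2484936, the first date comes first.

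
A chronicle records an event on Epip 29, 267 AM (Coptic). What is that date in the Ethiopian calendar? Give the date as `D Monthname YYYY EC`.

29 Hamle 543 EC

The source date corresponds to 25 July 551 in the proleptic Gregorian calendar (JDN 1922514).
That day falls on 29 Hamle 543 EC in the Ethiopian calendar.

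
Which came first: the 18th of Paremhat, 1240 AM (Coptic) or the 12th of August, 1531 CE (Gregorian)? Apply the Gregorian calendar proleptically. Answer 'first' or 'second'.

Converting both to JDN: 2277772 vs 2280469; the smaller is the first.

first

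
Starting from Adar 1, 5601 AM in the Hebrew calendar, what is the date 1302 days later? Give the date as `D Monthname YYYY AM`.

JDN of Adar 1, 5601 AM = 2393524.
2393524 + 1302 = 2394826.
JDN 2394826 in the Hebrew calendar is 3 Tishrei 5605 AM.

3 Tishrei 5605 AM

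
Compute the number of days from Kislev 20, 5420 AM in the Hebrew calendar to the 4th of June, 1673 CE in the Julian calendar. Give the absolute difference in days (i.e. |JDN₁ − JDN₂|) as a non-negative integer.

JDN of the first date = 2327336.
JDN of the second date = 2332276.
|2332276 − 2327336| = 4940.

4940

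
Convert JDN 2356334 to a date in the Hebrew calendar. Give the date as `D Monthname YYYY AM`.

20 Nisan 5499 AM

The Gregorian equivalent of JDN 2356334 is 28 April 1739.
In the Hebrew calendar that day is 20 Nisan 5499 AM.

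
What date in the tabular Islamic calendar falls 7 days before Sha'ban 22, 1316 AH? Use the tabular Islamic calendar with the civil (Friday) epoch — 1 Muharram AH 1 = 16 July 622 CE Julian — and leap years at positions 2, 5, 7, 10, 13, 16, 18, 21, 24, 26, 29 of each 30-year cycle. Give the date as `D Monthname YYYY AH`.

Counting 7 days back from JDN 2414660 reaches JDN 2414653, which is 15 Sha'ban 1316 AH.

15 Sha'ban 1316 AH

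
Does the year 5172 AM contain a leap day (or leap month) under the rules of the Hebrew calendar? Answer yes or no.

no

Hebrew year 5172 is year 4 of its 19-year Metonic cycle; leap years are at positions 3, 6, 8, 11, 14, 17, 19, so it is a common year (12 months).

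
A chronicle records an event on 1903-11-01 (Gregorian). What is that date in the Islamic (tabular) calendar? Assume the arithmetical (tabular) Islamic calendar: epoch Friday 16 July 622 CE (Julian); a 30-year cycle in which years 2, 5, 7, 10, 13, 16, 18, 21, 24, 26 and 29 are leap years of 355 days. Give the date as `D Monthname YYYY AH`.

Both dates share Julian Day Number 2416420; in the tabular Islamic calendar that is 10 Sha'ban 1321 AH.

10 Sha'ban 1321 AH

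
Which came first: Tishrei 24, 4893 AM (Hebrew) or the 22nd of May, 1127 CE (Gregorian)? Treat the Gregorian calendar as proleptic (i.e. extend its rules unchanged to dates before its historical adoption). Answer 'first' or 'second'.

second

Converting both to JDN: 2134799 vs 2132829; the smaller is the second.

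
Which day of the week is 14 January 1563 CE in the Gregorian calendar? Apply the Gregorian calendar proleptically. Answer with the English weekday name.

Monday

Since JDN mod 7 = 0 (0 = Monday), the day is Monday.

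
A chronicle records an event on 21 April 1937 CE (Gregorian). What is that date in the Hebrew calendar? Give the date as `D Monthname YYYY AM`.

Both dates share Julian Day Number 2428645; in the Hebrew calendar that is 10 Iyar 5697 AM.

10 Iyar 5697 AM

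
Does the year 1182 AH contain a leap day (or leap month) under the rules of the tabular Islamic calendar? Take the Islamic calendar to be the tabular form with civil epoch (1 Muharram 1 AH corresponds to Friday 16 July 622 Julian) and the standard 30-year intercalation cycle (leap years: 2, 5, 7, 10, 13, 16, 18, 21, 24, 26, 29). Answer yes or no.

no

Year 1182 AH is year 12 of its 30-year cycle; leap positions are 2, 5, 7, 10, 13, 16, 18, 21, 24, 26, 29, so it is a common year (354 days).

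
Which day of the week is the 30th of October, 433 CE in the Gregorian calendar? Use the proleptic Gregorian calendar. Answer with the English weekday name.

1879513 ≡ 6 (mod 7); counting from Monday = 0 gives Sunday.

Sunday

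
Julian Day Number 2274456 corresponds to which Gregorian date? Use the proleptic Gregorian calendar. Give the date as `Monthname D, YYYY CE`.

JDN 2451545 is 1 Jan 2000; 2274456 is −177089 days from there.

February 24, 1515 CE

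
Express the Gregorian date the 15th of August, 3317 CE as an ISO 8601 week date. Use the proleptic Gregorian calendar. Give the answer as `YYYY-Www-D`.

The weekday is Sunday (ISO weekday 7).
That Sunday belongs to ISO week 32 of ISO year 3317.

3317-W32-7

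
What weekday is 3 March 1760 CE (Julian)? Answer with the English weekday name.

Friday

This is JDN 2363960 (14 March 1760 Gregorian).
2363960 ≡ 4 (mod 7); counting from Monday = 0 gives Friday.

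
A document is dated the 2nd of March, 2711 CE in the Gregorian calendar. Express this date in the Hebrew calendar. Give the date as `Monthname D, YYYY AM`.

Adar I 20, 6471 AM

Both dates share Julian Day Number 2711292; in the Hebrew calendar that is 20 Adar I 6471 AM.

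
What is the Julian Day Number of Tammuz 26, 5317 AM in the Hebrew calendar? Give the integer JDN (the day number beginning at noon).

2289927

In the proleptic Gregorian calendar the same day is 4 July 1557.
JDN 2400001 is 17 November 1858 CE (Gregorian), MJD 0; the target day is −110074 days from there, so JDN = 2289927.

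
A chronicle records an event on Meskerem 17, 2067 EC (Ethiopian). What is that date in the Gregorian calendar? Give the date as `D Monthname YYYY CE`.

27 September 2074 CE

Both dates share Julian Day Number 2478843; in the Gregorian calendar that is 27 September 2074 CE.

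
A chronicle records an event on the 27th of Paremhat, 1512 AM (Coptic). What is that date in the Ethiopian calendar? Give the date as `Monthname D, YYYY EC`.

Megabit 27, 1788 EC

Both dates share Julian Day Number 2377129; in the Ethiopian calendar that is 27 Megabit 1788 EC.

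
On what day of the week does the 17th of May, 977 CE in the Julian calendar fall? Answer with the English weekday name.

This is JDN 2078044 (22 May 977 Gregorian).
JDN 2078044 mod 7 = 3, and JDN 0 was a Monday, so this is a Thursday.

Thursday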